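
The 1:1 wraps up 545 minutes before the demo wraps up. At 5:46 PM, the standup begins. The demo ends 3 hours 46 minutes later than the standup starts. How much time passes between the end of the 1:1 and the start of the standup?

The demo ends at 5:46 PM + 226 min = 9:32 PM.
The 1:1 ends at 9:32 PM − 545 min = 12:27 PM.
From 12:27 PM to 5:46 PM is 5 hours 19 minutes.

5 hours 19 minutes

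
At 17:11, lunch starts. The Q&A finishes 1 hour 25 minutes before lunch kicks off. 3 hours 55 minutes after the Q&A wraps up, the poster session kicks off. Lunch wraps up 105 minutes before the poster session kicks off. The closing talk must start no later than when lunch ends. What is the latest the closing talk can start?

17:56

The Q&A ends at 17:11 − 85 min = 15:46.
The poster session starts at 15:46 + 235 min = 19:41.
Lunch ends at 19:41 − 105 min = 17:56.
The closing talk is bounded by lunch, so the latest it can start is 17:56.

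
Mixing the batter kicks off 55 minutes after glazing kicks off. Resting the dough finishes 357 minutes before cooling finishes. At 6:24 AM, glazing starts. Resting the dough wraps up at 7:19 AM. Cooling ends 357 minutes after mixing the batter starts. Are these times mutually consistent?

Mixing the batter starts at 6:24 AM + 55 min = 7:19 AM.
Cooling ends at 7:19 AM + 357 min = 1:16 PM.
Resting the dough ends at 1:16 PM − 357 min = 7:19 AM.
That matches the stated 7:19 AM, so the schedule is consistent.

Yes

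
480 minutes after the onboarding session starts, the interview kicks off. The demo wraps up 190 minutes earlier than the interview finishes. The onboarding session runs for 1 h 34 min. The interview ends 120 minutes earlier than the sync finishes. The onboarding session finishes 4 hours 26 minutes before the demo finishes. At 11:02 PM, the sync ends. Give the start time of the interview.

7:52 PM

The interview ends at 11:02 PM − 120 min = 9:02 PM.
The demo ends at 9:02 PM − 190 min = 5:52 PM.
The onboarding session ends at 5:52 PM − 266 min = 1:26 PM.
The onboarding session starts at 1:26 PM − 94 min = 11:52 AM.
The interview starts at 11:52 AM + 480 min = 7:52 PM.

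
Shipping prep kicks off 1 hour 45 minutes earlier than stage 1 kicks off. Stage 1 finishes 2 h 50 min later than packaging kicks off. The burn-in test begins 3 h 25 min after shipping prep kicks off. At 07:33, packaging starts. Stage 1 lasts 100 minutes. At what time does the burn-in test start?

10:23

Stage 1 ends at 07:33 + 170 min = 10:23.
Stage 1 starts at 10:23 − 100 min = 08:43.
Shipping prep starts at 08:43 − 105 min = 06:58.
The burn-in test starts at 06:58 + 205 min = 10:23.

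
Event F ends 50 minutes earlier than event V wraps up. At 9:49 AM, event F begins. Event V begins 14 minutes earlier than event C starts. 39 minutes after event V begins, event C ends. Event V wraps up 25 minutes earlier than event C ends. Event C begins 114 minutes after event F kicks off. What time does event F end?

10:53 AM

Event C starts at 9:49 AM + 114 min = 11:43 AM.
Event V starts at 11:43 AM − 14 min = 11:29 AM.
Event C ends at 11:29 AM + 39 min = 12:08 PM.
Event V ends at 12:08 PM − 25 min = 11:43 AM.
Event F ends at 11:43 AM − 50 min = 10:53 AM.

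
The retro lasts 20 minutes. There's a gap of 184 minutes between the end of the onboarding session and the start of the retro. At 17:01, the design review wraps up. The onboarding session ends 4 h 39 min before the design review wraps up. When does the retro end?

The onboarding session ends at 17:01 − 279 min = 12:22.
The retro starts at 12:22 + 184 min = 15:26.
The retro ends at 15:26 + 20 min = 15:46.

15:46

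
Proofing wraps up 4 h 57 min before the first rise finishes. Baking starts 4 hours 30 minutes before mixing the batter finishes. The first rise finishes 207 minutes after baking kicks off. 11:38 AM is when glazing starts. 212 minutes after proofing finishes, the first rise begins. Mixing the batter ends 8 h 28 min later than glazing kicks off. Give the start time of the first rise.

5:38 PM

Mixing the batter ends at 11:38 AM + 508 min = 8:06 PM.
Baking starts at 8:06 PM − 270 min = 3:36 PM.
The first rise ends at 3:36 PM + 207 min = 7:03 PM.
Proofing ends at 7:03 PM − 297 min = 2:06 PM.
The first rise starts at 2:06 PM + 212 min = 5:38 PM.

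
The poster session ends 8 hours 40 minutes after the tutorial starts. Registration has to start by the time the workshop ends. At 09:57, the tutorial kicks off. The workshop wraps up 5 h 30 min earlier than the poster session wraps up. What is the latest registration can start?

The poster session ends at 09:57 + 520 min = 18:37.
The workshop ends at 18:37 − 330 min = 13:07.
Registration is bounded by the workshop, so the latest it can start is 13:07.

13:07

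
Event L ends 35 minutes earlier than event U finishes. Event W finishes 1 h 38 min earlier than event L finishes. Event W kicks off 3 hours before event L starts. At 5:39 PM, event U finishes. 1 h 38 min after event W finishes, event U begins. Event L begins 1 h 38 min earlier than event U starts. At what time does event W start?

Event L ends at 5:39 PM − 35 min = 5:04 PM.
Event W ends at 5:04 PM − 98 min = 3:26 PM.
Event U starts at 3:26 PM + 98 min = 5:04 PM.
Event L starts at 5:04 PM − 98 min = 3:26 PM.
Event W starts at 3:26 PM − 180 min = 12:26 PM.

12:26 PM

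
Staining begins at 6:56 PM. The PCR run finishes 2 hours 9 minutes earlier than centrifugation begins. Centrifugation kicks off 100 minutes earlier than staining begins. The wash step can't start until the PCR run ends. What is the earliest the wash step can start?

Centrifugation starts at 6:56 PM − 100 min = 5:16 PM.
The PCR run ends at 5:16 PM − 129 min = 3:07 PM.
The wash step is bounded by the PCR run, so the earliest it can start is 3:07 PM.

3:07 PM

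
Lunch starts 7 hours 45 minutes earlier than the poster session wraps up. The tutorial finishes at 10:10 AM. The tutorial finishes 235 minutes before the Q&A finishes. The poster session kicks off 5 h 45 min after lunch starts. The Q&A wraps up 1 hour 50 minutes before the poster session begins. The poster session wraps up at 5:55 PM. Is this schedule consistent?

Lunch starts at 5:55 PM − 465 min = 10:10 AM.
The poster session starts at 10:10 AM + 345 min = 3:55 PM.
The Q&A ends at 3:55 PM − 110 min = 2:05 PM.
The tutorial ends at 2:05 PM − 235 min = 10:10 AM.
That matches the stated 10:10 AM, so the schedule is consistent.

Yes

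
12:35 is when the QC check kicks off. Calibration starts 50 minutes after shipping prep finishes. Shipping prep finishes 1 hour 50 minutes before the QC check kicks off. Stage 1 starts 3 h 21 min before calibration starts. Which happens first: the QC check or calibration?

calibration

Shipping prep ends at 12:35 − 110 min = 10:45.
Calibration starts at 10:45 + 50 min = 11:35.
The QC check starts at 12:35 and calibration starts at 11:35, so calibration is first.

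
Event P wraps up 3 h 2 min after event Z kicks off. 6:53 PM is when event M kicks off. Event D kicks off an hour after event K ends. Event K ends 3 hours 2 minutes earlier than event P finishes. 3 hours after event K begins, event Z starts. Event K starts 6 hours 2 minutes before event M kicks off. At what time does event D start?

Event K starts at 6:53 PM − 362 min = 12:51 PM.
Event Z starts at 12:51 PM + 180 min = 3:51 PM.
Event P ends at 3:51 PM + 182 min = 6:53 PM.
Event K ends at 6:53 PM − 182 min = 3:51 PM.
Event D starts at 3:51 PM + 60 min = 4:51 PM.

4:51 PM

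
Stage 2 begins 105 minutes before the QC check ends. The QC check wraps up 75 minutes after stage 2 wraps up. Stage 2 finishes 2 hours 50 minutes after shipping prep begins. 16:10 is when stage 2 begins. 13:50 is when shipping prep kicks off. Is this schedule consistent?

Stage 2 ends at 13:50 + 170 min = 16:40.
The QC check ends at 16:40 + 75 min = 17:55.
Stage 2 starts at 17:55 − 105 min = 16:10.
That matches the stated 16:10, so the schedule is consistent.

Yes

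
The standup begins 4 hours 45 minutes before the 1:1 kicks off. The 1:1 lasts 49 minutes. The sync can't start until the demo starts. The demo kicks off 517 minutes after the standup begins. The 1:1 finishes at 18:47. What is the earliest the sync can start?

21:50

The 1:1 starts at 18:47 − 49 min = 17:58.
The standup starts at 17:58 − 285 min = 13:13.
The demo starts at 13:13 + 517 min = 21:50.
The sync is bounded by the demo, so the earliest it can start is 21:50.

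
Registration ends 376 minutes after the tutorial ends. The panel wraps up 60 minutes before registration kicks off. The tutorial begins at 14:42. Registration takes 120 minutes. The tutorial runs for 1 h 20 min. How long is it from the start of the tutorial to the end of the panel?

4 hours 36 minutes

The tutorial ends at 14:42 + 80 min = 16:02.
Registration ends at 16:02 + 376 min = 22:18.
Registration starts at 22:18 − 120 min = 20:18.
The panel ends at 20:18 − 60 min = 19:18.
From 14:42 to 19:18 is 4 hours 36 minutes.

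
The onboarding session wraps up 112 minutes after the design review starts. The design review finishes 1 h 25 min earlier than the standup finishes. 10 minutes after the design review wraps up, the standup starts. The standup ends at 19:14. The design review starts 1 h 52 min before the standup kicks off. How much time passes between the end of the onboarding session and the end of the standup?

The design review ends at 19:14 − 85 min = 17:49.
The standup starts at 17:49 + 10 min = 17:59.
The design review starts at 17:59 − 112 min = 16:07.
The onboarding session ends at 16:07 + 112 min = 17:59.
From 17:59 to 19:14 is 75 minutes.

75 minutes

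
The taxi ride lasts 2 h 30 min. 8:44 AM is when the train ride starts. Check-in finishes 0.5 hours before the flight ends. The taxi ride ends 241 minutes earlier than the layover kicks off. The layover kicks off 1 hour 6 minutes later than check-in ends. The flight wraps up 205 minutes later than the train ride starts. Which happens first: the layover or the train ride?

the train ride

The flight ends at 8:44 AM + 205 min = 12:09 PM.
Check-in ends at 12:09 PM − 30 min = 11:39 AM.
The layover starts at 11:39 AM + 66 min = 12:45 PM.
The layover starts at 12:45 PM and the train ride starts at 8:44 AM, so the train ride is first.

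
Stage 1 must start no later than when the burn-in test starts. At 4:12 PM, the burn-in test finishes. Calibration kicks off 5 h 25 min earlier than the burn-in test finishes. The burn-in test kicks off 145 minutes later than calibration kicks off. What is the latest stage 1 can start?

Calibration starts at 4:12 PM − 325 min = 10:47 AM.
The burn-in test starts at 10:47 AM + 145 min = 1:12 PM.
Stage 1 is bounded by the burn-in test, so the latest it can start is 1:12 PM.

1:12 PM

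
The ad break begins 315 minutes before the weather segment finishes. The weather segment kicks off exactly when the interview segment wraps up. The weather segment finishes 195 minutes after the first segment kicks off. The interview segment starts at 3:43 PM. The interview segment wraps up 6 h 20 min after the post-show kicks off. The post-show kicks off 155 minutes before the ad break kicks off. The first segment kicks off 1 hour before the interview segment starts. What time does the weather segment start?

4:28 PM

The first segment starts at 3:43 PM − 60 min = 2:43 PM.
The weather segment ends at 2:43 PM + 195 min = 5:58 PM.
The ad break starts at 5:58 PM − 315 min = 12:43 PM.
The post-show starts at 12:43 PM − 155 min = 10:08 AM.
The interview segment ends at 10:08 AM + 380 min = 4:28 PM.
So the weather segment starts at 4:28 PM.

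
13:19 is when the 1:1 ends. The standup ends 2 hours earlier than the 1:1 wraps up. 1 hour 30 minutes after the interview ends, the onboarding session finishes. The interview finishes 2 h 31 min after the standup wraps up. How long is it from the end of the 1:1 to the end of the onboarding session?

2 h 1 min

The standup ends at 13:19 − 120 min = 11:19.
The interview ends at 11:19 + 151 min = 13:50.
The onboarding session ends at 13:50 + 90 min = 15:20.
From 13:19 to 15:20 is 2 h 1 min.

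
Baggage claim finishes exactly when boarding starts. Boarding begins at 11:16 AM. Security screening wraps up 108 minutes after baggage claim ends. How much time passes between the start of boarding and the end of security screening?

Baggage claim ends at 11:16 AM.
Security screening ends at 11:16 AM + 108 min = 1:04 PM.
From 11:16 AM to 1:04 PM is 1 hour 48 minutes.

1 hour 48 minutes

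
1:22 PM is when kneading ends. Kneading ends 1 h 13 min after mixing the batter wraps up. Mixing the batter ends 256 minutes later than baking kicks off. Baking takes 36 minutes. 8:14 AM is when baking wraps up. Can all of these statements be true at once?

Baking starts at 8:14 AM − 36 min = 7:38 AM.
Mixing the batter ends at 7:38 AM + 256 min = 11:54 AM.
Kneading ends at 11:54 AM + 73 min = 1:07 PM.
But kneading is also said to end at 1:22 PM — a 15-minute conflict.

No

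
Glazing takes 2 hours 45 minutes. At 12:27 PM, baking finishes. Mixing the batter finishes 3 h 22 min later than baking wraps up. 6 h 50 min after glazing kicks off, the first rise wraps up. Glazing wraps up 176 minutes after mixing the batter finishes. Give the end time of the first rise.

Mixing the batter ends at 12:27 PM + 202 min = 3:49 PM.
Glazing ends at 3:49 PM + 176 min = 6:45 PM.
Glazing starts at 6:45 PM − 165 min = 4:00 PM.
The first rise ends at 4:00 PM + 410 min = 10:50 PM.

10:50 PM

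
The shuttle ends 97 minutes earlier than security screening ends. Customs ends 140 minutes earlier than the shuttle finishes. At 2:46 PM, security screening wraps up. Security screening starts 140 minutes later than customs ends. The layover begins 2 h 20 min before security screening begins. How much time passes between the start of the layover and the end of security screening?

The shuttle ends at 2:46 PM − 97 min = 1:09 PM.
Customs ends at 1:09 PM − 140 min = 10:49 AM.
Security screening starts at 10:49 AM + 140 min = 1:09 PM.
The layover starts at 1:09 PM − 140 min = 10:49 AM.
From 10:49 AM to 2:46 PM is 3 hours 57 minutes.

3 hours 57 minutes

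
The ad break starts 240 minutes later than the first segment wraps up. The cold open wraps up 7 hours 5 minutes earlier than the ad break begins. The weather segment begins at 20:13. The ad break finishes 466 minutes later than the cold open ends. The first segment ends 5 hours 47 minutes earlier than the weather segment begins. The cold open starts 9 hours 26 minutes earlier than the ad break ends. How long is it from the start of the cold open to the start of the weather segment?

The first segment ends at 20:13 − 347 min = 14:26.
The ad break starts at 14:26 + 240 min = 18:26.
The cold open ends at 18:26 − 425 min = 11:21.
The ad break ends at 11:21 + 466 min = 19:07.
The cold open starts at 19:07 − 566 min = 09:41.
From 09:41 to 20:13 is 632 minutes.

632 minutes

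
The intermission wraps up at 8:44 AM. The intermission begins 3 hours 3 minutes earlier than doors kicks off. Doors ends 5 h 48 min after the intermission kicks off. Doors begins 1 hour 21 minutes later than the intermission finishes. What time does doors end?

Doors starts at 8:44 AM + 81 min = 10:05 AM.
The intermission starts at 10:05 AM − 183 min = 7:02 AM.
Doors ends at 7:02 AM + 348 min = 12:50 PM.

12:50 PM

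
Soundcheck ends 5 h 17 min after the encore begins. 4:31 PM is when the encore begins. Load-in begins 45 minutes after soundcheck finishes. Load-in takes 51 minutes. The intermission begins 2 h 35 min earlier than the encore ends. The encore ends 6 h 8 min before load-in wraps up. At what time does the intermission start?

Soundcheck ends at 4:31 PM + 317 min = 9:48 PM.
Load-in starts at 9:48 PM + 45 min = 10:33 PM.
Load-in ends at 10:33 PM + 51 min = 11:24 PM.
The encore ends at 11:24 PM − 368 min = 5:16 PM.
The intermission starts at 5:16 PM − 155 min = 2:41 PM.

2:41 PM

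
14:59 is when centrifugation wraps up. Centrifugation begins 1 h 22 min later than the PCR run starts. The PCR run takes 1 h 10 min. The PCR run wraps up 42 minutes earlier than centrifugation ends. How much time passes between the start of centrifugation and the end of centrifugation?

0.5 hours

The PCR run ends at 14:59 − 42 min = 14:17.
The PCR run starts at 14:17 − 70 min = 13:07.
Centrifugation starts at 13:07 + 82 min = 14:29.
From 14:29 to 14:59 is 0.5 hours.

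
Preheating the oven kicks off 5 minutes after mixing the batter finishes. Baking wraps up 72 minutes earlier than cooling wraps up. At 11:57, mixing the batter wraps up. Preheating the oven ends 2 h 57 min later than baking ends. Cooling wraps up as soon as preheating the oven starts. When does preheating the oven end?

Preheating the oven starts at 11:57 + 5 min = 12:02.
So cooling ends at 12:02.
Baking ends at 12:02 − 72 min = 10:50.
Preheating the oven ends at 10:50 + 177 min = 13:47.

13:47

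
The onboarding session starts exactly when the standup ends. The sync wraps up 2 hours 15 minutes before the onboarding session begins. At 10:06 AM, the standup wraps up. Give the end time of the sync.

The onboarding session starts at 10:06 AM.
The sync ends at 10:06 AM − 135 min = 7:51 AM.

7:51 AM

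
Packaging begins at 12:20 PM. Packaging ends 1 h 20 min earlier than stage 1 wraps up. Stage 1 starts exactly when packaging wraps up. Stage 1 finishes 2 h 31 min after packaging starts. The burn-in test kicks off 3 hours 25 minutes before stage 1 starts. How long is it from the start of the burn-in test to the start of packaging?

Stage 1 ends at 12:20 PM + 151 min = 2:51 PM.
Packaging ends at 2:51 PM − 80 min = 1:31 PM.
So stage 1 starts at 1:31 PM.
The burn-in test starts at 1:31 PM − 205 min = 10:06 AM.
From 10:06 AM to 12:20 PM is 134 minutes.

134 minutes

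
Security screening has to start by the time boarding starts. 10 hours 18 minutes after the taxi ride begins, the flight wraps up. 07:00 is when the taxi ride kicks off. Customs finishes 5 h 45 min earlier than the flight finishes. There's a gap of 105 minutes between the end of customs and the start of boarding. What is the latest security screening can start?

13:18

The flight ends at 07:00 + 618 min = 17:18.
Customs ends at 17:18 − 345 min = 11:33.
Boarding starts at 11:33 + 105 min = 13:18.
Security screening is bounded by boarding, so the latest it can start is 13:18.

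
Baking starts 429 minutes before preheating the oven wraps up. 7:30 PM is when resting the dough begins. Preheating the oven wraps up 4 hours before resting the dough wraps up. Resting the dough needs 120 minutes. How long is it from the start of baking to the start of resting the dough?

Resting the dough ends at 7:30 PM + 120 min = 9:30 PM.
Preheating the oven ends at 9:30 PM − 240 min = 5:30 PM.
Baking starts at 5:30 PM − 429 min = 10:21 AM.
From 10:21 AM to 7:30 PM is 549 minutes.

549 minutes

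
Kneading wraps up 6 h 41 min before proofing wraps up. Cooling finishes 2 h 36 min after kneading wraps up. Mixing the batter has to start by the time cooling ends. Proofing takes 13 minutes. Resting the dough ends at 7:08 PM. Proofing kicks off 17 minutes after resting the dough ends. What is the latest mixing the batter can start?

3:33 PM

Proofing starts at 7:08 PM + 17 min = 7:25 PM.
Proofing ends at 7:25 PM + 13 min = 7:38 PM.
Kneading ends at 7:38 PM − 401 min = 12:57 PM.
Cooling ends at 12:57 PM + 156 min = 3:33 PM.
Mixing the batter is bounded by cooling, so the latest it can start is 3:33 PM.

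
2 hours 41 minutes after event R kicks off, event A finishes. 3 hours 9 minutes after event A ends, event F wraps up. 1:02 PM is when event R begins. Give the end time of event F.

6:52 PM

Event A ends at 1:02 PM + 161 min = 3:43 PM.
Event F ends at 3:43 PM + 189 min = 6:52 PM.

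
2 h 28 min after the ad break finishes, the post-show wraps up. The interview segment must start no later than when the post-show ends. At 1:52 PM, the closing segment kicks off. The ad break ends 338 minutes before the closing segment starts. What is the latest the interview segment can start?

The ad break ends at 1:52 PM − 338 min = 8:14 AM.
The post-show ends at 8:14 AM + 148 min = 10:42 AM.
The interview segment is bounded by the post-show, so the latest it can start is 10:42 AM.

10:42 AM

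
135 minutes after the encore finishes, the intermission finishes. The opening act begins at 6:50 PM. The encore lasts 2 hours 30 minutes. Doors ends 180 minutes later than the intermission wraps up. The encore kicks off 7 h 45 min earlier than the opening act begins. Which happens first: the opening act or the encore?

The encore starts at 6:50 PM − 465 min = 11:05 AM.
The opening act starts at 6:50 PM and the encore starts at 11:05 AM, so the encore is first.

the encore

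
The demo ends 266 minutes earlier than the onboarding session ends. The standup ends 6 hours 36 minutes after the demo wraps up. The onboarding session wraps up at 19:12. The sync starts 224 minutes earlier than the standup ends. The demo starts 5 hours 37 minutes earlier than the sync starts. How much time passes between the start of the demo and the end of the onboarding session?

7 hours 11 minutes

The demo ends at 19:12 − 266 min = 14:46.
The standup ends at 14:46 + 396 min = 21:22.
The sync starts at 21:22 − 224 min = 17:38.
The demo starts at 17:38 − 337 min = 12:01.
From 12:01 to 19:12 is 7 hours 11 minutes.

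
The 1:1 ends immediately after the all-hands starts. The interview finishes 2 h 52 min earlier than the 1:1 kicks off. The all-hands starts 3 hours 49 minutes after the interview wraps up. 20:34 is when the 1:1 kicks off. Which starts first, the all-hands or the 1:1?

the 1:1

The interview ends at 20:34 − 172 min = 17:42.
The all-hands starts at 17:42 + 229 min = 21:31.
The all-hands starts at 21:31 and the 1:1 starts at 20:34, so the 1:1 is first.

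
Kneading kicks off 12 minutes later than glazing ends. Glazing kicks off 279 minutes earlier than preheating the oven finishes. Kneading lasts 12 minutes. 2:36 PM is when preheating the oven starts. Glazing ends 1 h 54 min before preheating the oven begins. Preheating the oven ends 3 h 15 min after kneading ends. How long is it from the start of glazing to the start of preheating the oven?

Glazing ends at 2:36 PM − 114 min = 12:42 PM.
Kneading starts at 12:42 PM + 12 min = 12:54 PM.
Kneading ends at 12:54 PM + 12 min = 1:06 PM.
Preheating the oven ends at 1:06 PM + 195 min = 4:21 PM.
Glazing starts at 4:21 PM − 279 min = 11:42 AM.
From 11:42 AM to 2:36 PM is 2 h 54 min.

2 h 54 min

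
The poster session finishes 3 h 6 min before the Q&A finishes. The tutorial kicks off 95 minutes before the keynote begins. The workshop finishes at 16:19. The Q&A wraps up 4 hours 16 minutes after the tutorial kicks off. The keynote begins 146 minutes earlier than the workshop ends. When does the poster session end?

The keynote starts at 16:19 − 146 min = 13:53.
The tutorial starts at 13:53 − 95 min = 12:18.
The Q&A ends at 12:18 + 256 min = 16:34.
The poster session ends at 16:34 − 186 min = 13:28.

13:28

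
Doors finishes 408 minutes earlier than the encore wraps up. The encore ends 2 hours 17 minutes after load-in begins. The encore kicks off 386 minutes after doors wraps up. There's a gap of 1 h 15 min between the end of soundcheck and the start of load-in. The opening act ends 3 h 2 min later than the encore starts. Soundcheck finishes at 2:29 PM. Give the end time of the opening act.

8:41 PM

Load-in starts at 2:29 PM + 75 min = 3:44 PM.
The encore ends at 3:44 PM + 137 min = 6:01 PM.
Doors ends at 6:01 PM − 408 min = 11:13 AM.
The encore starts at 11:13 AM + 386 min = 5:39 PM.
The opening act ends at 5:39 PM + 182 min = 8:41 PM.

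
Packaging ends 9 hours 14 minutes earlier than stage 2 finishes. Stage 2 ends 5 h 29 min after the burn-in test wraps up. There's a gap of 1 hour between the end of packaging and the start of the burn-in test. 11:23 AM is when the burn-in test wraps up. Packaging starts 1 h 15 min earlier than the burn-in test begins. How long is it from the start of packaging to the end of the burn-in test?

4 hours

Stage 2 ends at 11:23 AM + 329 min = 4:52 PM.
Packaging ends at 4:52 PM − 554 min = 7:38 AM.
The burn-in test starts at 7:38 AM + 60 min = 8:38 AM.
Packaging starts at 8:38 AM − 75 min = 7:23 AM.
From 7:23 AM to 11:23 AM is 4 hours.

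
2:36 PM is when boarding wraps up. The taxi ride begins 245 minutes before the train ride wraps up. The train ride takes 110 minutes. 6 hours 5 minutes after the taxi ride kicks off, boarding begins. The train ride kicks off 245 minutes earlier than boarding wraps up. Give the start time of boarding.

2:21 PM

The train ride starts at 2:36 PM − 245 min = 10:31 AM.
The train ride ends at 10:31 AM + 110 min = 12:21 PM.
The taxi ride starts at 12:21 PM − 245 min = 8:16 AM.
Boarding starts at 8:16 AM + 365 min = 2:21 PM.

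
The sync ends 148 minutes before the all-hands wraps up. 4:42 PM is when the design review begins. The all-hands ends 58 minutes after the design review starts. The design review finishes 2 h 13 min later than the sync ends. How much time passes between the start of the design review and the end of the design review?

The all-hands ends at 4:42 PM + 58 min = 5:40 PM.
The sync ends at 5:40 PM − 148 min = 3:12 PM.
The design review ends at 3:12 PM + 133 min = 5:25 PM.
From 4:42 PM to 5:25 PM is 43 minutes.

43 minutes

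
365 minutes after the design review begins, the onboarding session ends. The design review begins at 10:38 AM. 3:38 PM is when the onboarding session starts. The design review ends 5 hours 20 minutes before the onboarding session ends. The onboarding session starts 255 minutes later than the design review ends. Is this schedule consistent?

The onboarding session ends at 10:38 AM + 365 min = 4:43 PM.
The design review ends at 4:43 PM − 320 min = 11:23 AM.
The onboarding session starts at 11:23 AM + 255 min = 3:38 PM.
That matches the stated 3:38 PM, so the schedule is consistent.

Yes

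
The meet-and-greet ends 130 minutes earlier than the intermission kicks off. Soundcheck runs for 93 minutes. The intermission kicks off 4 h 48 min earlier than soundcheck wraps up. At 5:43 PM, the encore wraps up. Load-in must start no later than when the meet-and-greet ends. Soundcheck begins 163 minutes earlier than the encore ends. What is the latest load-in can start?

9:35 AM

Soundcheck starts at 5:43 PM − 163 min = 3:00 PM.
Soundcheck ends at 3:00 PM + 93 min = 4:33 PM.
The intermission starts at 4:33 PM − 288 min = 11:45 AM.
The meet-and-greet ends at 11:45 AM − 130 min = 9:35 AM.
Load-in is bounded by the meet-and-greet, so the latest it can start is 9:35 AM.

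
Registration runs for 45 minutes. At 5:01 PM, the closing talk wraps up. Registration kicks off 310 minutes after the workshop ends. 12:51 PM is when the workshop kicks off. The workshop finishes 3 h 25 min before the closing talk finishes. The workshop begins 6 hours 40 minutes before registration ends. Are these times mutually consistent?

The workshop ends at 5:01 PM − 205 min = 1:36 PM.
Registration starts at 1:36 PM + 310 min = 6:46 PM.
Registration ends at 6:46 PM + 45 min = 7:31 PM.
The workshop starts at 7:31 PM − 400 min = 12:51 PM.
That matches the stated 12:51 PM, so the schedule is consistent.

Yes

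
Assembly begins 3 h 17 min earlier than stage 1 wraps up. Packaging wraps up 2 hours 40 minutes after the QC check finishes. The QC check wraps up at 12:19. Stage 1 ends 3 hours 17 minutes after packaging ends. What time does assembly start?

Packaging ends at 12:19 + 160 min = 14:59.
Stage 1 ends at 14:59 + 197 min = 18:16.
Assembly starts at 18:16 − 197 min = 14:59.

14:59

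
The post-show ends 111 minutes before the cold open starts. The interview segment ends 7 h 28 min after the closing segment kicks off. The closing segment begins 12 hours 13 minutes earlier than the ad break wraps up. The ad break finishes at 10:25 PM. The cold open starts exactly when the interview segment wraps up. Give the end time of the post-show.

3:49 PM

The closing segment starts at 10:25 PM − 733 min = 10:12 AM.
The interview segment ends at 10:12 AM + 448 min = 5:40 PM.
So the cold open starts at 5:40 PM.
The post-show ends at 5:40 PM − 111 min = 3:49 PM.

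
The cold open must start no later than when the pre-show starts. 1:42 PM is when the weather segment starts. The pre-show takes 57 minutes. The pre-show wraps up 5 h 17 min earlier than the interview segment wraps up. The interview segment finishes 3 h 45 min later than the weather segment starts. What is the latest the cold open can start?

The interview segment ends at 1:42 PM + 225 min = 5:27 PM.
The pre-show ends at 5:27 PM − 317 min = 12:10 PM.
The pre-show starts at 12:10 PM − 57 min = 11:13 AM.
The cold open is bounded by the pre-show, so the latest it can start is 11:13 AM.

11:13 AM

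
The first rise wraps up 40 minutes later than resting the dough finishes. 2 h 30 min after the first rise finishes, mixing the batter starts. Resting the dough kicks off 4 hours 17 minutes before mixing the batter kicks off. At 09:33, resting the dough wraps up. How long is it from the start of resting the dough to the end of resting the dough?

The first rise ends at 09:33 + 40 min = 10:13.
Mixing the batter starts at 10:13 + 150 min = 12:43.
Resting the dough starts at 12:43 − 257 min = 08:26.
From 08:26 to 09:33 is 1 h 7 min.

1 h 7 min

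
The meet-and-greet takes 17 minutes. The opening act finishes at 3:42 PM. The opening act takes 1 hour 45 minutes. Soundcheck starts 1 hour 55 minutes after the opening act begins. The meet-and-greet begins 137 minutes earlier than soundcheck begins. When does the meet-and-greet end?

The opening act starts at 3:42 PM − 105 min = 1:57 PM.
Soundcheck starts at 1:57 PM + 115 min = 3:52 PM.
The meet-and-greet starts at 3:52 PM − 137 min = 1:35 PM.
The meet-and-greet ends at 1:35 PM + 17 min = 1:52 PM.

1:52 PM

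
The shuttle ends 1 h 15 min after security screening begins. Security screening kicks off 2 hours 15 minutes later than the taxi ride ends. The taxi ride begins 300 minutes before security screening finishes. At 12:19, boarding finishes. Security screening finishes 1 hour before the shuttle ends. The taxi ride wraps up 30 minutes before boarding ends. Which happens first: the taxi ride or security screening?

The taxi ride ends at 12:19 − 30 min = 11:49.
Security screening starts at 11:49 + 135 min = 14:04.
The shuttle ends at 14:04 + 75 min = 15:19.
Security screening ends at 15:19 − 60 min = 14:19.
The taxi ride starts at 14:19 − 300 min = 09:19.
The taxi ride starts at 09:19 and security screening starts at 14:04, so the taxi ride is first.

the taxi ride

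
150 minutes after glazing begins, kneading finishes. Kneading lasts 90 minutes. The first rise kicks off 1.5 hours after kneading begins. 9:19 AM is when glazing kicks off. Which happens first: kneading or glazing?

glazing

Kneading ends at 9:19 AM + 150 min = 11:49 AM.
Kneading starts at 11:49 AM − 90 min = 10:19 AM.
Kneading starts at 10:19 AM and glazing starts at 9:19 AM, so glazing is first.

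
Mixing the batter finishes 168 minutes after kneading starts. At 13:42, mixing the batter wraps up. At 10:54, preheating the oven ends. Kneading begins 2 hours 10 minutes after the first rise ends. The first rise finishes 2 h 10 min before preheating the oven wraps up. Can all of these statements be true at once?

The first rise ends at 10:54 − 130 min = 08:44.
Kneading starts at 08:44 + 130 min = 10:54.
Mixing the batter ends at 10:54 + 168 min = 13:42.
That matches the stated 13:42, so the schedule is consistent.

Yes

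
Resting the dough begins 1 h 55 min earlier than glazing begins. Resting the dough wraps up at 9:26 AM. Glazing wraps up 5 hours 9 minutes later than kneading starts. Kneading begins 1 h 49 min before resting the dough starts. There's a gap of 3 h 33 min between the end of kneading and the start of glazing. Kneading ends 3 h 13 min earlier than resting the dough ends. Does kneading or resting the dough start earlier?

Kneading ends at 9:26 AM − 193 min = 6:13 AM.
Glazing starts at 6:13 AM + 213 min = 9:46 AM.
Resting the dough starts at 9:46 AM − 115 min = 7:51 AM.
Kneading starts at 7:51 AM − 109 min = 6:02 AM.
Kneading starts at 6:02 AM and resting the dough starts at 7:51 AM, so kneading is first.

kneading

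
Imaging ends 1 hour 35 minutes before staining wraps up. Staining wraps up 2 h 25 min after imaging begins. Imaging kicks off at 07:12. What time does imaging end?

08:02

Staining ends at 07:12 + 145 min = 09:37.
Imaging ends at 09:37 − 95 min = 08:02.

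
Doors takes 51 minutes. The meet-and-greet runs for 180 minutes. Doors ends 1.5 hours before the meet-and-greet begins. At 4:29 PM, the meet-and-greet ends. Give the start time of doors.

The meet-and-greet starts at 4:29 PM − 180 min = 1:29 PM.
Doors ends at 1:29 PM − 90 min = 11:59 AM.
Doors starts at 11:59 AM − 51 min = 11:08 AM.

11:08 AM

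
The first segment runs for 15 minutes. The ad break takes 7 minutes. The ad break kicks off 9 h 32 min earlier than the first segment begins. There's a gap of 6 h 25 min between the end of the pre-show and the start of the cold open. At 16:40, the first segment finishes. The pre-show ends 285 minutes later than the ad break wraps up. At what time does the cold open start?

The first segment starts at 16:40 − 15 min = 16:25.
The ad break starts at 16:25 − 572 min = 06:53.
The ad break ends at 06:53 + 7 min = 07:00.
The pre-show ends at 07:00 + 285 min = 11:45.
The cold open starts at 11:45 + 385 min = 18:10.

18:10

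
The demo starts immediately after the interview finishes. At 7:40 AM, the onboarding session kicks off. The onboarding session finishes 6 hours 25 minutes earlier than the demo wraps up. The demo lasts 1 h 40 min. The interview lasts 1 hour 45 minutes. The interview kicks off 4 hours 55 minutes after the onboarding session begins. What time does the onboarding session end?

The interview starts at 7:40 AM + 295 min = 12:35 PM.
The interview ends at 12:35 PM + 105 min = 2:20 PM.
So the demo starts at 2:20 PM.
The demo ends at 2:20 PM + 100 min = 4:00 PM.
The onboarding session ends at 4:00 PM − 385 min = 9:35 AM.

9:35 AM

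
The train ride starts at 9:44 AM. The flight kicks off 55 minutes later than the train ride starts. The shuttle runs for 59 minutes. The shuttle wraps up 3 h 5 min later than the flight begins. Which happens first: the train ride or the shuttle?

The flight starts at 9:44 AM + 55 min = 10:39 AM.
The shuttle ends at 10:39 AM + 185 min = 1:44 PM.
The shuttle starts at 1:44 PM − 59 min = 12:45 PM.
The train ride starts at 9:44 AM and the shuttle starts at 12:45 PM, so the train ride is first.

the train ride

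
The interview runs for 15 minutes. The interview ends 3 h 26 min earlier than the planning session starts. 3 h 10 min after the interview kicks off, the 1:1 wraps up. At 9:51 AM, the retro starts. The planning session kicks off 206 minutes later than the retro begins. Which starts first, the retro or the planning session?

The planning session starts at 9:51 AM + 206 min = 1:17 PM.
The retro starts at 9:51 AM and the planning session starts at 1:17 PM, so the retro is first.

the retro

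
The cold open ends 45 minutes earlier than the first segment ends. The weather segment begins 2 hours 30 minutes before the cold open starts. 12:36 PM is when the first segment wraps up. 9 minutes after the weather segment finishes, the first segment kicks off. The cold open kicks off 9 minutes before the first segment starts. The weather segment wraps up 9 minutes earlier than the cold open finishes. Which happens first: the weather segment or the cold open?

The cold open ends at 12:36 PM − 45 min = 11:51 AM.
The weather segment ends at 11:51 AM − 9 min = 11:42 AM.
The first segment starts at 11:42 AM + 9 min = 11:51 AM.
The cold open starts at 11:51 AM − 9 min = 11:42 AM.
The weather segment starts at 11:42 AM − 150 min = 9:12 AM.
The weather segment starts at 9:12 AM and the cold open starts at 11:42 AM, so the weather segment is first.

the weather segment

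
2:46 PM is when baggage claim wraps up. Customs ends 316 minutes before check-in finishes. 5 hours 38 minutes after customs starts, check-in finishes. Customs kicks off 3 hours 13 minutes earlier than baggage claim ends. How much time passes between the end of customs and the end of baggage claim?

2 hours 51 minutes

Customs starts at 2:46 PM − 193 min = 11:33 AM.
Check-in ends at 11:33 AM + 338 min = 5:11 PM.
Customs ends at 5:11 PM − 316 min = 11:55 AM.
From 11:55 AM to 2:46 PM is 2 hours 51 minutes.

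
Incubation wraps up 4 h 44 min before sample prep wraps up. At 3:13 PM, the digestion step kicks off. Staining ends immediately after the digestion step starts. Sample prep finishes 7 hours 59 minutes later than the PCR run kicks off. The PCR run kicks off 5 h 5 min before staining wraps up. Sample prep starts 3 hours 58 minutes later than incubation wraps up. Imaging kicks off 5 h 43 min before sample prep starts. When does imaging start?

11:38 AM

Staining ends at 3:13 PM.
The PCR run starts at 3:13 PM − 305 min = 10:08 AM.
Sample prep ends at 10:08 AM + 479 min = 6:07 PM.
Incubation ends at 6:07 PM − 284 min = 1:23 PM.
Sample prep starts at 1:23 PM + 238 min = 5:21 PM.
Imaging starts at 5:21 PM − 343 min = 11:38 AM.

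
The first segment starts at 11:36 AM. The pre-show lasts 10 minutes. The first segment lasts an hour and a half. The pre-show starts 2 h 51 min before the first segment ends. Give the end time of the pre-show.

The first segment ends at 11:36 AM + 90 min = 1:06 PM.
The pre-show starts at 1:06 PM − 171 min = 10:15 AM.
The pre-show ends at 10:15 AM + 10 min = 10:25 AM.

10:25 AM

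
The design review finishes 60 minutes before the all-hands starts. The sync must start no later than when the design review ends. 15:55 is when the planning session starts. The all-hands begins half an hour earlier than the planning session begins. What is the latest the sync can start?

The all-hands starts at 15:55 − 30 min = 15:25.
The design review ends at 15:25 − 60 min = 14:25.
The sync is bounded by the design review, so the latest it can start is 14:25.

14:25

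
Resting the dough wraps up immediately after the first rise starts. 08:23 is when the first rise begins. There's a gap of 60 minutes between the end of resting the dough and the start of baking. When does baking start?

09:23

Resting the dough ends at 08:23.
Baking starts at 08:23 + 60 min = 09:23.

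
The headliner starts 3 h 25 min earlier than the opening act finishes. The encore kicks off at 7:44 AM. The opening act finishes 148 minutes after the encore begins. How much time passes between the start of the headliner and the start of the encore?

57 minutes

The opening act ends at 7:44 AM + 148 min = 10:12 AM.
The headliner starts at 10:12 AM − 205 min = 6:47 AM.
From 6:47 AM to 7:44 AM is 57 minutes.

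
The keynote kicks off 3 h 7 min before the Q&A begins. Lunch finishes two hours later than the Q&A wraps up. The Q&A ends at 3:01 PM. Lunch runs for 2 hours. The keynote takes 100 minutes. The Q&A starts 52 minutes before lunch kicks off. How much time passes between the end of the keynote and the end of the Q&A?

2 h 19 min

Lunch ends at 3:01 PM + 120 min = 5:01 PM.
Lunch starts at 5:01 PM − 120 min = 3:01 PM.
The Q&A starts at 3:01 PM − 52 min = 2:09 PM.
The keynote starts at 2:09 PM − 187 min = 11:02 AM.
The keynote ends at 11:02 AM + 100 min = 12:42 PM.
From 12:42 PM to 3:01 PM is 2 h 19 min.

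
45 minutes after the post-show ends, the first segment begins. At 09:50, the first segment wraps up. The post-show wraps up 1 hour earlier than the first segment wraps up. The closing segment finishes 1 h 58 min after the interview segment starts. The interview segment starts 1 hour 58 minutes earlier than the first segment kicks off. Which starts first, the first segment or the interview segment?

The post-show ends at 09:50 − 60 min = 08:50.
The first segment starts at 08:50 + 45 min = 09:35.
The interview segment starts at 09:35 − 118 min = 07:37.
The first segment starts at 09:35 and the interview segment starts at 07:37, so the interview segment is first.

the interview segment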